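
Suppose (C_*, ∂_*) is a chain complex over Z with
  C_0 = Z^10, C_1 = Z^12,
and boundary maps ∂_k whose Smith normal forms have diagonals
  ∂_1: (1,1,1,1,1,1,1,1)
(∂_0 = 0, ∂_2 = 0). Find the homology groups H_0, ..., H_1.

H_0 ≅ Z^2,  H_1 ≅ Z^4.

H_0: b_0 = 10 − 0 − 8 = 2; torsion from ∂_1 factors > 1: none. So H_0 ≅ Z^2.
H_1: b_1 = 12 − 8 − 0 = 4; torsion from ∂_2 factors > 1: none. So H_1 ≅ Z^4.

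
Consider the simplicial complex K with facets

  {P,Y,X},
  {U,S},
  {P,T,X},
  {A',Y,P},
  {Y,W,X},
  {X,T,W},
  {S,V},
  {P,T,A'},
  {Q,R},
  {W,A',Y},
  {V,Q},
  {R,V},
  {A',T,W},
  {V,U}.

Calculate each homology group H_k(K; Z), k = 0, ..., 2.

H_0 ≅ Z^2,  H_1 ≅ Z^2,  H_2 ≅ Z.

Order the vertices as P < Q < R < S < T < U < V < W < X < Y < A'. Listing each simplex with vertices in this order, K has dimension 2 with simplices:

  0-simplices (11): [P], [Q], [R], [S], [T], [U], [V], [W], [X], [Y], [A']
  1-simplices (18): [P,T], [P,X], [P,Y], [P,A'], [Q,R], [Q,V], [R,V], [S,U], [S,V], [T,W], [T,X], [T,A'], [U,V], [W,X], [W,Y], [W,A'], [X,Y], [Y,A']
  2-simplices (8): [P,T,X], [P,T,A'], [P,X,Y], [P,Y,A'], [T,W,X], [T,W,A'], [W,X,Y], [W,Y,A']

so the chain groups are C_0 ≅ Z^11, C_1 ≅ Z^18, C_2 ≅ Z^8.

The boundary map ∂_1: C_1 → C_0 is given by ∂[p,q] = [q] − [p]. For instance
  ∂[T,A'] = [A'] − [T].
The resulting 11×18 matrix has rank 9, and its Smith normal form has invariant factors (1,1,1,1,1,1,1,1,1).

Boundary ∂_2: C_2 → C_1 maps a triangle to the signed sum of its edges. For instance
  ∂[W,Y,A'] = [Y,A'] − [W,A'] + [W,Y],
  ∂[W,X,Y] = [X,Y] − [W,Y] + [W,X].
This gives a 18×8 integer matrix of rank 7; reducing to Smith normal form yields diagonal entries (1,1,1,1,1,1,1).

From H_k ≅ ker(∂_k) / im(∂_{k+1}) we obtain:

  H_0: rank C_0 − rank ∂_1 = 11 − 9 = 2, and the invariant factors of ∂_1 are all 1, so H_0 = Z^2.
  H_1: rank ker ∂_1 − rank ∂_2 = (18 − 9) − 7 = 2, and the invariant factors of ∂_2 are all 1, so H_1 = Z^2.
  H_2: rank ker ∂_2 − rank ∂_3 = (8 − 7) − 0 = 1, and there is no ∂_3, so H_2 = Z.

(K is a triangulation of the disjoint union of the 2-sphere S^2 and a wedge of 2 circles.)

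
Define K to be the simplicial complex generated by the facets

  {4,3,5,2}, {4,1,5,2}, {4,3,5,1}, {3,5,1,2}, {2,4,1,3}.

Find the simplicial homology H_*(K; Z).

H_0 ≅ Z,  H_1 = 0,  H_2 = 0,  H_3 ≅ Z.

Order the vertices as 1 < 2 < 3 < 4 < 5. Listing each simplex with vertices in this order, K has dimension 3 with simplices:

  0-simplices (5): [1], [2], [3], [4], [5]
  1-simplices (10): [1,2], [1,3], [1,4], [1,5], [2,3], [2,4], [2,5], [3,4], [3,5], [4,5]
  2-simplices (10): [1,2,3], [1,2,4], [1,2,5], [1,3,4], [1,3,5], [1,4,5], [2,3,4], [2,3,5], [2,4,5], [3,4,5]
  3-simplices (5): [1,2,3,4], [1,2,3,5], [1,2,4,5], [1,3,4,5], [2,3,4,5]

giving chain groups C_0 ≅ Z^5, C_1 ≅ Z^10, C_2 ≅ Z^10, C_3 ≅ Z^5.

Boundary ∂_1: C_1 → C_0 maps an edge to its endpoints' difference, ∂[p,q] = q − p. For instance
  ∂[3,4] = [4] − [3].
This gives a 5×10 integer matrix of rank 4; reducing to Smith normal form yields diagonal entries (1,1,1,1).

∂_2: C_2 → C_1 maps a triangle to the signed sum of its edges. For instance
  ∂[1,2,5] = [2,5] − [1,5] + [1,2],
  ∂[2,3,4] = [3,4] − [2,4] + [2,3].
The 10×10 boundary matrix has rank 6 and Smith normal form diag(1,1,1,1,1,1).

The boundary map ∂_3: C_3 → C_2 sends each 3-simplex σ to the alternating sum Σ_i (−1)^i (σ with its i-th vertex removed). For instance
  ∂[1,3,4,5] = [3,4,5] − [1,4,5] + [1,3,5] − [1,3,4],
  ∂[1,2,4,5] = [2,4,5] − [1,4,5] + [1,2,5] − [1,2,4].
As a 10×5 matrix over Z this has rank 4, with invariant factors (1,1,1,1).

From H_k ≅ ker(∂_k) / im(∂_{k+1}) we obtain:

  H_0: rank C_0 − rank ∂_1 = 5 − 4 = 1, and the invariant factors of ∂_1 are all 1, so H_0 ≅ Z.
  H_1: rank ker ∂_1 − rank ∂_2 = (10 − 4) − 6 = 0, and the invariant factors of ∂_2 are all 1, so H_1 ≅ 0.
  H_2: rank ker ∂_2 − rank ∂_3 = (10 − 6) − 4 = 0, and the invariant factors of ∂_3 are all 1, so H_2 ≅ 0.
  H_3: rank ker ∂_3 − rank ∂_4 = (5 − 4) − 0 = 1, and there is no ∂_4, so H_3 ≅ Z.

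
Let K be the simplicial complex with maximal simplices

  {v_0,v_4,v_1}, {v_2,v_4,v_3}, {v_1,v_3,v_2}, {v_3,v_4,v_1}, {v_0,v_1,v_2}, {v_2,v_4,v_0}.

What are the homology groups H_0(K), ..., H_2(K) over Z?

We work with the vertex ordering v_0 < v_1 < v_2 < v_3 < v_4. The simplices of K, each written with vertices in increasing order, are:

  0-simplices (5): [v_0], [v_1], [v_2], [v_3], [v_4]
  1-simplices (9): [v_0,v_1], [v_0,v_2], [v_0,v_4], [v_1,v_2], [v_1,v_3], [v_1,v_4], [v_2,v_3], [v_2,v_4], [v_3,v_4]
  2-simplices (6): [v_0,v_1,v_2], [v_0,v_1,v_4], [v_0,v_2,v_4], [v_1,v_2,v_3], [v_1,v_3,v_4], [v_2,v_3,v_4]

so the chain groups are C_0 ≅ Z^5, C_1 ≅ Z^9, C_2 ≅ Z^6.

∂_1: C_1 → C_0 sends each edge [p,q] (with p < q) to q − p.
The 5×9 boundary matrix has rank 4 and Smith normal form diag(1,1,1,1).

∂_2: C_2 → C_1 maps a triangle to the signed sum of its edges. For instance
  ∂[v_1,v_2,v_3] = [v_2,v_3] − [v_1,v_3] + [v_1,v_2],
  ∂[v_0,v_2,v_4] = [v_2,v_4] − [v_0,v_4] + [v_0,v_2].
The resulting 9×6 matrix has rank 5, and its Smith normal form has invariant factors (1,1,1,1,1).

Computing H_k = (kernel of ∂_k) / (image of ∂_{k+1}):

  H_0: rank C_0 − rank ∂_1 = 5 − 4 = 1, and the invariant factors of ∂_1 are all 1, so H_0 = Z.
  H_1: rank ker ∂_1 − rank ∂_2 = (9 − 4) − 5 = 0, and the invariant factors of ∂_2 are all 1, so H_1 = 0.
  H_2: rank ker ∂_2 − rank ∂_3 = (6 − 5) − 0 = 1, and there is no ∂_3, so H_2 = Z.

H_0 = Z,  H_1 = 0,  H_2 = Z.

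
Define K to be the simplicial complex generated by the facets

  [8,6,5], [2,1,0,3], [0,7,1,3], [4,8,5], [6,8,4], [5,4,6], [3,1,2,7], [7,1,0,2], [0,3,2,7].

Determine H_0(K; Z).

Take the total order 0 < 1 < 2 < 3 < 4 < 5 < 6 < 7 < 8 on the vertex set. Then K (dimension 3) consists of the simplices:

  0-simplices (9): [0], [1], [2], [3], [4], [5], [6], [7], [8]
  1-simplices (16): [0,1], [0,2], [0,3], [0,7], [1,2], [1,3], [1,7], [2,3], [2,7], [3,7], [4,5], [4,6], [4,8], [5,6], [5,8], [6,8]
  2-simplices (14): [0,1,2], [0,1,3], [0,1,7], [0,2,3], [0,2,7], [0,3,7], [1,2,3], [1,2,7], [1,3,7], [2,3,7], [4,5,6], [4,5,8], [4,6,8], [5,6,8]
  3-simplices (5): [0,1,2,3], [0,1,2,7], [0,1,3,7], [0,2,3,7], [1,2,3,7]

giving chain groups C_0 ≅ Z^9, C_1 ≅ Z^16, C_2 ≅ Z^14, C_3 ≅ Z^5.

∂_1: C_1 → C_0 maps an edge to its endpoints' difference, ∂[p,q] = q − p.
This gives a 9×16 integer matrix of rank 7; reducing to Smith normal form yields diagonal entries (1,1,1,1,1,1,1).

The boundary map ∂_2: C_2 → C_1 acts by ∂[p,q,r] = [q,r] − [p,r] + [p,q]. For instance
  ∂[2,3,7] = [3,7] − [2,7] + [2,3],
  ∂[5,6,8] = [6,8] − [5,8] + [5,6].
The resulting 16×14 matrix has rank 9, and its Smith normal form has invariant factors (1,1,1,1,1,1,1,1,1).

∂_3: C_3 → C_2 sends each 3-simplex σ to the alternating sum Σ_i (−1)^i (σ with its i-th vertex removed). For instance
  ∂[0,2,3,7] = [2,3,7] − [0,3,7] + [0,2,7] − [0,2,3],
  ∂[0,1,2,7] = [1,2,7] − [0,2,7] + [0,1,7] − [0,1,2].
The 14×5 boundary matrix has rank 4 and Smith normal form diag(1,1,1,1).

Reading off H_k = ker ∂_k / im ∂_{k+1}:

  H_0: rank C_0 − rank ∂_1 = 9 − 7 = 2, and the invariant factors of ∂_1 are all 1, so H_0 ≅ Z^2.

H_0 ≅ Z^2.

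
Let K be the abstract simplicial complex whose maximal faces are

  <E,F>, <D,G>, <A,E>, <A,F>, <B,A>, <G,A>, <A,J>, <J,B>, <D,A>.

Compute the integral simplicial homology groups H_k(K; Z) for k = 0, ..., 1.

Take the total order A < B < D < E < F < G < J on the vertex set. Then K (dimension 1) consists of the simplices:

  0-simplices (7): A, B, D, E, F, G, J
  1-simplices (9): AB, AD, AE, AF, AG, AJ, BJ, DG, EF

Hence C_0 ≅ Z^7, C_1 ≅ Z^9.

The boundary map ∂_1: C_1 → C_0 is given by ∂[p,q] = [q] − [p].
The resulting 7×9 matrix has rank 6, and its Smith normal form has invariant factors (1,1,1,1,1,1).

Computing H_k = (kernel of ∂_k) / (image of ∂_{k+1}):

  H_0: rank C_0 − rank ∂_1 = 7 − 6 = 1, and the invariant factors of ∂_1 are all 1, so H_0 = Z.
  H_1: rank ker ∂_1 − rank ∂_2 = (9 − 6) − 0 = 3, and there is no ∂_2, so H_1 = Z^3.

As a check, the Euler characteristic is 7 − 9 = -2, which agrees with 1 − 3 = -2.
(K is a triangulation of a wedge of 3 circles.)

H_0 ≅ Z,  H_1 ≅ Z^3.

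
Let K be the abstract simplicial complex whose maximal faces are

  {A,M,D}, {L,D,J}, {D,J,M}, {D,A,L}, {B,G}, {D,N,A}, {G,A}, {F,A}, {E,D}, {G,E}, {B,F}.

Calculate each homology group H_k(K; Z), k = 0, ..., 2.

Order the vertices as A < B < D < E < F < G < J < L < M < N. Listing each simplex with vertices in this order, K has dimension 2 with simplices:

  0-simplices (10): A, B, D, E, F, G, J, L, M, N
  1-simplices (16): AD, AF, AG, AL, AM, AN, BF, BG, DE, DJ, DL, DM, DN, EG, JL, JM
  2-simplices (5): ADL, ADM, ADN, DJL, DJM

giving chain groups C_0 ≅ Z^10, C_1 ≅ Z^16, C_2 ≅ Z^5.

The boundary map ∂_1: C_1 → C_0 sends each edge [p,q] (with p < q) to q − p.
As a 10×16 matrix over Z this has rank 9, with invariant factors (1,1,1,1,1,1,1,1,1).

The boundary map ∂_2: C_2 → C_1 sends each 2-simplex [p,q,r] to [q,r] − [p,r] + [p,q]. For instance
  ∂ADM = DM − AM + AD,
  ∂ADN = DN − AN + AD.
The 16×5 boundary matrix has rank 5 and Smith normal form diag(1,1,1,1,1).

Reading off H_k = ker ∂_k / im ∂_{k+1}:

  H_0: rank C_0 − rank ∂_1 = 10 − 9 = 1, and the invariant factors of ∂_1 are all 1, so H_0 = Z.
  H_1: rank ker ∂_1 − rank ∂_2 = (16 − 9) − 5 = 2, and the invariant factors of ∂_2 are all 1, so H_1 = Z^2.
  H_2: rank ker ∂_2 − rank ∂_3 = (5 − 5) − 0 = 0, and there is no ∂_3, so H_2 = 0.

As a check, the Euler characteristic is 10 − 16 + 5 = -1, which agrees with 1 − 2 + 0 = -1.

H_0 = Z,  H_1 = Z^2,  H_2 = 0.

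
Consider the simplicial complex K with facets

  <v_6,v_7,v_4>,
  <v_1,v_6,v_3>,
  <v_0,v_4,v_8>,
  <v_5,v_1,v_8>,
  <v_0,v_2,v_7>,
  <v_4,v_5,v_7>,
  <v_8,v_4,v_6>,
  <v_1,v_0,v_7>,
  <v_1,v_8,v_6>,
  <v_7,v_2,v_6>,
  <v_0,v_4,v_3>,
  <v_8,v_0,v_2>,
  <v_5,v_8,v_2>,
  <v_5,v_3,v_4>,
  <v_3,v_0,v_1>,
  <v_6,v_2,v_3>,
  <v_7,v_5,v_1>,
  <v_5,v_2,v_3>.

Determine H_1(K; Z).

Take the total order v_0 < v_1 < v_2 < v_3 < v_4 < v_5 < v_6 < v_7 < v_8 on the vertex set. Then K (dimension 2) consists of the simplices:

  0-simplices (9): [v_0], [v_1], [v_2], [v_3], [v_4], [v_5], [v_6], [v_7], [v_8]
  1-simplices (27): (27 of them)
  2-simplices (18): (18 of them)

so the chain groups are C_0 ≅ Z^9, C_1 ≅ Z^27, C_2 ≅ Z^18.

Boundary ∂_1: C_1 → C_0 is given by ∂[p,q] = [q] − [p]. For instance
  ∂[v_3,v_4] = [v_4] − [v_3].
The resulting 9×27 matrix has rank 8, and its Smith normal form has invariant factors (1,1,1,1,1,1,1,1).

Boundary ∂_2: C_2 → C_1 sends each 2-simplex [p,q,r] to [q,r] − [p,r] + [p,q]. For instance
  ∂[v_1,v_6,v_8] = [v_6,v_8] − [v_1,v_8] + [v_1,v_6],
  ∂[v_0,v_1,v_3] = [v_1,v_3] − [v_0,v_3] + [v_0,v_1].
This gives a 27×18 integer matrix of rank 17; reducing to Smith normal form yields diagonal entries (1,1,1,1,1,1,1,1,1,1,1,1,1,1,1,1,1).

Reading off H_k = ker ∂_k / im ∂_{k+1}:

  H_1: rank ker ∂_1 − rank ∂_2 = (27 − 8) − 17 = 2, and the invariant factors of ∂_2 are all 1, so H_1 = Z^2.

(K is a triangulation of the torus T^2.)

H_1 = Z^2.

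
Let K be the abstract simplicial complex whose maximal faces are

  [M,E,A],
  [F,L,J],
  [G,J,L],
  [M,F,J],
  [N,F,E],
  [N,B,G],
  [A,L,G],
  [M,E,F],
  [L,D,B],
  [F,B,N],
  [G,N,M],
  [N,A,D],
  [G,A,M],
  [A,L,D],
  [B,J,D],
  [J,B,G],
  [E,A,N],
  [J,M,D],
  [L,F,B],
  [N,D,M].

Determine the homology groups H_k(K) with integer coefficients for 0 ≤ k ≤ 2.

Fix the vertex order A < B < D < E < F < G < J < L < M < N and write every simplex with vertices in increasing order. Then dim K = 2 and the simplices of K are:

  0-simplices (10): A, B, D, E, F, G, J, L, M, N
  1-simplices (30): AD, AE, AG, AL, AM, AN, BD, BF, BG, BJ, BL, BN, DJ, DL, DM, DN, EF, EM, EN, FJ, FL, FM, FN, GJ, GL, GM, GN, JL, JM, MN
  2-simplices (20): ADL, ADN, AEM, AEN, AGL, AGM, BDJ, BDL, BFL, BFN, BGJ, BGN, DJM, DMN, EFM, EFN, FJL, FJM, GJL, GMN

so the chain groups are C_0 ≅ Z^10, C_1 ≅ Z^30, C_2 ≅ Z^20.

∂_1: C_1 → C_0 maps an edge to its endpoints' difference, ∂[p,q] = q − p.
As a 10×30 matrix over Z this has rank 9, with invariant factors (1,1,1,1,1,1,1,1,1).

The boundary map ∂_2: C_2 → C_1 acts by ∂[p,q,r] = [q,r] − [p,r] + [p,q]. For instance
  ∂DJM = JM − DM + DJ,
  ∂BDL = DL − BL + BD.
The 30×20 boundary matrix has rank 20 and Smith normal form diag(1,1,1,1,1,1,1,1,1,1,1,1,1,1,1,1,1,1,1,2).

Computing H_k = (kernel of ∂_k) / (image of ∂_{k+1}):

  H_0: rank C_0 − rank ∂_1 = 10 − 9 = 1, and the invariant factors of ∂_1 are all 1, so H_0 = Z.
  H_1: rank ker ∂_1 − rank ∂_2 = (30 − 9) − 20 = 1, and ∂_2 has invariant factor 2 > 1, so H_1 = Z ⊕ Z/2.
  H_2: rank ker ∂_2 − rank ∂_3 = (20 − 20) − 0 = 0, and there is no ∂_3, so H_2 = 0.

H_0 = Z,  H_1 = Z ⊕ Z/2,  H_2 = 0.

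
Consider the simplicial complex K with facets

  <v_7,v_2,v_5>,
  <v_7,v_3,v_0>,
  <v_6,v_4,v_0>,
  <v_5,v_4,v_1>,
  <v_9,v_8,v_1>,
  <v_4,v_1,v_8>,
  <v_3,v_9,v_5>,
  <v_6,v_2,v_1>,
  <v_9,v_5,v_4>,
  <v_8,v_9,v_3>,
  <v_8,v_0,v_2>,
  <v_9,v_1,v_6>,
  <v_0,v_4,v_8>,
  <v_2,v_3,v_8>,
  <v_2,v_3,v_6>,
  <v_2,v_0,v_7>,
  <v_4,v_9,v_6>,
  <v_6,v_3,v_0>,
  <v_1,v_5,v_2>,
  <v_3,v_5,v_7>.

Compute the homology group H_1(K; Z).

We work with the vertex ordering v_0 < v_1 < v_2 < v_3 < v_4 < v_5 < v_6 < v_7 < v_8 < v_9. The simplices of K, each written with vertices in increasing order, are:

  0-simplices (10): [v_0], [v_1], [v_2], [v_3], [v_4], [v_5], [v_6], [v_7], [v_8], [v_9]
  1-simplices (30): (30 of them)
  2-simplices (20): (20 of them)

giving chain groups C_0 ≅ Z^10, C_1 ≅ Z^30, C_2 ≅ Z^20.

The boundary map ∂_1: C_1 → C_0 sends each edge [p,q] (with p < q) to q − p. For instance
  ∂[v_3,v_6] = [v_6] − [v_3].
The resulting 10×30 matrix has rank 9, and its Smith normal form has invariant factors (1,1,1,1,1,1,1,1,1).

∂_2: C_2 → C_1 acts by ∂[p,q,r] = [q,r] − [p,r] + [p,q]. For instance
  ∂[v_0,v_4,v_6] = [v_4,v_6] − [v_0,v_6] + [v_0,v_4],
  ∂[v_1,v_8,v_9] = [v_8,v_9] − [v_1,v_9] + [v_1,v_8].
As a 30×20 matrix over Z this has rank 20, with invariant factors (1,1,1,1,1,1,1,1,1,1,1,1,1,1,1,1,1,1,1,2).

From H_k ≅ ker(∂_k) / im(∂_{k+1}) we obtain:

  H_1: rank ker ∂_1 − rank ∂_2 = (30 − 9) − 20 = 1, and ∂_2 has invariant factor 2 > 1, so H_1 = Z ⊕ Z/2Z.

H_1 = Z ⊕ Z/2Z.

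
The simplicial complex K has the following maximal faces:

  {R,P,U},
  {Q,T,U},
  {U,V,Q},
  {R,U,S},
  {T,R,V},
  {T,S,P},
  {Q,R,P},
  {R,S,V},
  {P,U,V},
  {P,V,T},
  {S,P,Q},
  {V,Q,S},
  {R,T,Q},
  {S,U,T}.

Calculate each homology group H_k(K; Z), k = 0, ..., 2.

H_0 ≅ Z,  H_1 ≅ Z^2,  H_2 ≅ Z.

We work with the vertex ordering P < Q < R < S < T < U < V. The simplices of K, each written with vertices in increasing order, are:

  0-simplices (7): P, Q, R, S, T, U, V
  1-simplices (21): PQ, PR, PS, PT, PU, PV, QR, QS, QT, QU, QV, RS, RT, RU, RV, ST, SU, SV, TU, TV, UV
  2-simplices (14): PQR, PQS, PRU, PST, PTV, PUV, QRT, QSV, QTU, QUV, RSU, RSV, RTV, STU

so the chain groups are C_0 ≅ Z^7, C_1 ≅ Z^21, C_2 ≅ Z^14.

∂_1: C_1 → C_0 is given by ∂[p,q] = [q] − [p]. For instance
  ∂RV = V − R.
The 7×21 boundary matrix has rank 6 and Smith normal form diag(1,1,1,1,1,1).

The boundary map ∂_2: C_2 → C_1 acts by ∂[p,q,r] = [q,r] − [p,r] + [p,q]. For instance
  ∂RSU = SU − RU + RS,
  ∂PQR = QR − PR + PQ.
The 21×14 boundary matrix has rank 13 and Smith normal form diag(1,1,1,1,1,1,1,1,1,1,1,1,1).

Reading off H_k = ker ∂_k / im ∂_{k+1}:

  H_0: rank C_0 − rank ∂_1 = 7 − 6 = 1, and the invariant factors of ∂_1 are all 1, so H_0 ≅ Z.
  H_1: rank ker ∂_1 − rank ∂_2 = (21 − 6) − 13 = 2, and the invariant factors of ∂_2 are all 1, so H_1 ≅ Z^2.
  H_2: rank ker ∂_2 − rank ∂_3 = (14 − 13) − 0 = 1, and there is no ∂_3, so H_2 ≅ Z.

As a check, the Euler characteristic is 7 − 21 + 14 = 0, which agrees with 1 − 2 + 1 = 0.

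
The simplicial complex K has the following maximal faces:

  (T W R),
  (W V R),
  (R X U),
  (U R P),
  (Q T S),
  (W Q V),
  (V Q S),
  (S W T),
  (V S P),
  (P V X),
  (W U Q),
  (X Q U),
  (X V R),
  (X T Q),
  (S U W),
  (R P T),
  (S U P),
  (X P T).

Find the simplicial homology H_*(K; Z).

Fix the vertex order P < Q < R < S < T < U < V < W < X and write every simplex with vertices in increasing order. Then dim K = 2 and the simplices of K are:

  0-simplices (9): P, Q, R, S, T, U, V, W, X
  1-simplices (27): PR, PS, PT, PU, PV, PX, QS, QT, QU, QV, QW, QX, RT, RU, RV, RW, RX, ST, SU, SV, SW, TW, TX, UW, UX, VW, VX
  2-simplices (18): PRT, PRU, PSU, PSV, PTX, PVX, QST, QSV, QTX, QUW, QUX, QVW, RTW, RUX, RVW, RVX, STW, SUW

so the chain groups are C_0 ≅ Z^9, C_1 ≅ Z^27, C_2 ≅ Z^18.

Boundary ∂_1: C_1 → C_0 sends each edge [p,q] (with p < q) to q − p. For instance
  ∂PS = S − P.
As a 9×27 matrix over Z this has rank 8, with invariant factors (1,1,1,1,1,1,1,1).

The boundary map ∂_2: C_2 → C_1 maps a triangle to the signed sum of its edges. For instance
  ∂PRT = RT − PT + PR,
  ∂QTX = TX − QX + QT.
As a 27×18 matrix over Z this has rank 18, with invariant factors (1,1,1,1,1,1,1,1,1,1,1,1,1,1,1,1,1,2).

Computing H_k = (kernel of ∂_k) / (image of ∂_{k+1}):

  H_0: rank C_0 − rank ∂_1 = 9 − 8 = 1, and the invariant factors of ∂_1 are all 1, so H_0 ≅ Z.
  H_1: rank ker ∂_1 − rank ∂_2 = (27 − 8) − 18 = 1, and ∂_2 has invariant factor 2 > 1, so H_1 ≅ Z ⊕ Z/2.
  H_2: rank ker ∂_2 − rank ∂_3 = (18 − 18) − 0 = 0, and there is no ∂_3, so H_2 ≅ 0.

As a check, the Euler characteristic is 9 − 27 + 18 = 0, which agrees with 1 − 1 + 0 = 0.

H_0 ≅ Z,  H_1 ≅ Z ⊕ Z/2,  H_2 = 0.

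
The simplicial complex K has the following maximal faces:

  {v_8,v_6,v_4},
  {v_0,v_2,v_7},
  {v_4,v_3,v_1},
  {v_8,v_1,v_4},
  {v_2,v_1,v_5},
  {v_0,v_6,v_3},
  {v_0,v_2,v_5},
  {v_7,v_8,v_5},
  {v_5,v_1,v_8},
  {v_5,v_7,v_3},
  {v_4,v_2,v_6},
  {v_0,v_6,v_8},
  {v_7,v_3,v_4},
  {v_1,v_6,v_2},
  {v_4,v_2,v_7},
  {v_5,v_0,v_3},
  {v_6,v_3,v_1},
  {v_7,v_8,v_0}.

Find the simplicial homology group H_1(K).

H_1 = Z ⊕ Z/2.

We work with the vertex ordering v_0 < v_1 < v_2 < v_3 < v_4 < v_5 < v_6 < v_7 < v_8. The simplices of K, each written with vertices in increasing order, are:

  0-simplices (9): [v_0], [v_1], [v_2], [v_3], [v_4], [v_5], [v_6], [v_7], [v_8]
  1-simplices (27): (27 of them)
  2-simplices (18): (18 of them)

giving chain groups C_0 ≅ Z^9, C_1 ≅ Z^27, C_2 ≅ Z^18.

Boundary ∂_1: C_1 → C_0 sends each edge [p,q] (with p < q) to q − p. For instance
  ∂[v_5,v_7] = [v_7] − [v_5].
This gives a 9×27 integer matrix of rank 8; reducing to Smith normal form yields diagonal entries (1,1,1,1,1,1,1,1).

∂_2: C_2 → C_1 maps a triangle to the signed sum of its edges. For instance
  ∂[v_1,v_3,v_4] = [v_3,v_4] − [v_1,v_4] + [v_1,v_3],
  ∂[v_5,v_7,v_8] = [v_7,v_8] − [v_5,v_8] + [v_5,v_7].
This gives a 27×18 integer matrix of rank 18; reducing to Smith normal form yields diagonal entries (1,1,1,1,1,1,1,1,1,1,1,1,1,1,1,1,1,2).

Computing H_k = (kernel of ∂_k) / (image of ∂_{k+1}):

  H_1: rank ker ∂_1 − rank ∂_2 = (27 − 8) − 18 = 1, and ∂_2 has invariant factor 2 > 1, so H_1 ≅ Z ⊕ Z/2.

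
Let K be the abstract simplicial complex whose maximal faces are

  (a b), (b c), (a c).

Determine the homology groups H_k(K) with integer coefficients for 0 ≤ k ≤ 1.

Fix the vertex order a < b < c and write every simplex with vertices in increasing order. Then dim K = 1 and the simplices of K are:

  0-simplices (3): a, b, c
  1-simplices (3): ab, ac, bc

Hence C_0 ≅ Z^3, C_1 ≅ Z^3.

∂_1: C_1 → C_0 sends each edge [p,q] (with p < q) to q − p. For instance
  ∂bc = c − b.
As a 3×3 matrix over Z this has rank 2, with invariant factors (1,1).

Now H_k = ker ∂_k / im ∂_{k+1}, so:

  H_0: rank C_0 − rank ∂_1 = 3 − 2 = 1, and the invariant factors of ∂_1 are all 1, so H_0 = Z.
  H_1: rank ker ∂_1 − rank ∂_2 = (3 − 2) − 0 = 1, and there is no ∂_2, so H_1 = Z.

H_0 = Z,  H_1 = Z.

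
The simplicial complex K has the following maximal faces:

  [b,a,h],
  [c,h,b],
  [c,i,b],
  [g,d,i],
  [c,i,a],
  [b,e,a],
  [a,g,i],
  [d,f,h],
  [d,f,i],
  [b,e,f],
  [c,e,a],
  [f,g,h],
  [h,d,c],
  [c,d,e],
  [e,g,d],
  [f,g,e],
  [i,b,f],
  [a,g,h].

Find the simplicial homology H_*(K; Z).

Order the vertices as a < b < c < d < e < f < g < h < i. Listing each simplex with vertices in this order, K has dimension 2 with simplices:

  0-simplices (9): a, b, c, d, e, f, g, h, i
  1-simplices (27): ab, ac, ae, ag, ah, ai, bc, be, bf, bh, bi, cd, ce, ch, ci, de, df, dg, dh, di, ef, eg, fg, fh, fi, gh, gi
  2-simplices (18): abe, abh, ace, aci, agh, agi, bch, bci, bef, bfi, cde, cdh, deg, dfh, dfi, dgi, efg, fgh

so the chain groups are C_0 ≅ Z^9, C_1 ≅ Z^27, C_2 ≅ Z^18.

∂_1: C_1 → C_0 is given by ∂[p,q] = [q] − [p]. For instance
  ∂bh = h − b.
The resulting 9×27 matrix has rank 8, and its Smith normal form has invariant factors (1,1,1,1,1,1,1,1).

The boundary map ∂_2: C_2 → C_1 sends each 2-simplex [p,q,r] to [q,r] − [p,r] + [p,q]. For instance
  ∂abe = be − ae + ab,
  ∂efg = fg − eg + ef.
The 27×18 boundary matrix has rank 18 and Smith normal form diag(1,1,1,1,1,1,1,1,1,1,1,1,1,1,1,1,1,2).

Computing H_k = (kernel of ∂_k) / (image of ∂_{k+1}):

  H_0: rank C_0 − rank ∂_1 = 9 − 8 = 1, and the invariant factors of ∂_1 are all 1, so H_0 = Z.
  H_1: rank ker ∂_1 − rank ∂_2 = (27 − 8) − 18 = 1, and ∂_2 has invariant factor 2 > 1, so H_1 = Z × Z/2.
  H_2: rank ker ∂_2 − rank ∂_3 = (18 − 18) − 0 = 0, and there is no ∂_3, so H_2 = 0.

(K is a triangulation of the Klein bottle.)

H_0 = Z,  H_1 = Z × Z/2,  H_2 = 0.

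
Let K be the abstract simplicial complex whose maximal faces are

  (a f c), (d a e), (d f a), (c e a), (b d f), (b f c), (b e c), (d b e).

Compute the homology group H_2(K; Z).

H_2 = Z.

K has 6 vertices, 12 edges, 8 triangles.
rank ∂_2 = 7, rank ∂_3 = 0 ⇒ b_2 = 8 − 7 − 0 = 1. So H_2 ≅ Z.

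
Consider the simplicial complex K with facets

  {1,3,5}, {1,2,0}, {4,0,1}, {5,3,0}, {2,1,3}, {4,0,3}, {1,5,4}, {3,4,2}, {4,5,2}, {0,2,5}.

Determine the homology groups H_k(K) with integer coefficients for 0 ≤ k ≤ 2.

H_0 = Z,  H_1 = Z_2,  H_2 = 0.

Order the vertices as 0 < 1 < 2 < 3 < 4 < 5. Listing each simplex with vertices in this order, K has dimension 2 with simplices:

  0-simplices (6): [0], [1], [2], [3], [4], [5]
  1-simplices (15): [0,1], [0,2], [0,3], [0,4], [0,5], [1,2], [1,3], [1,4], [1,5], [2,3], [2,4], [2,5], [3,4], [3,5], [4,5]
  2-simplices (10): [0,1,2], [0,1,4], [0,2,5], [0,3,4], [0,3,5], [1,2,3], [1,3,5], [1,4,5], [2,3,4], [2,4,5]

Hence C_0 ≅ Z^6, C_1 ≅ Z^15, C_2 ≅ Z^10.

∂_1: C_1 → C_0 maps an edge to its endpoints' difference, ∂[p,q] = q − p. For instance
  ∂[1,3] = [3] − [1].
The 6×15 boundary matrix has rank 5 and Smith normal form diag(1,1,1,1,1).

∂_2: C_2 → C_1 sends each 2-simplex [p,q,r] to [q,r] − [p,r] + [p,q]. For instance
  ∂[1,4,5] = [4,5] − [1,5] + [1,4],
  ∂[0,2,5] = [2,5] − [0,5] + [0,2].
The resulting 15×10 matrix has rank 10, and its Smith normal form has invariant factors (1,1,1,1,1,1,1,1,1,2).

Reading off H_k = ker ∂_k / im ∂_{k+1}:

  H_0: rank C_0 − rank ∂_1 = 6 − 5 = 1, and the invariant factors of ∂_1 are all 1, so H_0 = Z.
  H_1: rank ker ∂_1 − rank ∂_2 = (15 − 5) − 10 = 0, and ∂_2 has invariant factor 2 > 1, so H_1 = Z_2.
  H_2: rank ker ∂_2 − rank ∂_3 = (10 − 10) − 0 = 0, and there is no ∂_3, so H_2 = 0.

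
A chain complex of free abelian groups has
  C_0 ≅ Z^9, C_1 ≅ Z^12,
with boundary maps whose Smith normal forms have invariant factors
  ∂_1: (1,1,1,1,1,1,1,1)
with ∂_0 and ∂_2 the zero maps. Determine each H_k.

H_0: b_0 = 9 − 0 − 8 = 1; torsion from ∂_1 factors > 1: none. So H_0 = Z.
H_1: b_1 = 12 − 8 − 0 = 4; torsion from ∂_2 factors > 1: none. So H_1 = Z^4.

H_0 = Z,  H_1 = Z^4.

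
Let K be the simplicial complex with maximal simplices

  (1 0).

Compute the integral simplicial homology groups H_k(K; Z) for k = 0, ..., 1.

H_0 ≅ Z,  H_1 = 0.

K has 2 vertices, 1 edge.
rank ∂_0 = 0, rank ∂_1 = 1 ⇒ b_0 = 2 − 0 − 1 = 1; all invariant factors of ∂_1 are 1 so no torsion. So H_0 = Z.
rank ∂_1 = 1, rank ∂_2 = 0 ⇒ b_1 = 1 − 1 − 0 = 0. So H_1 = 0.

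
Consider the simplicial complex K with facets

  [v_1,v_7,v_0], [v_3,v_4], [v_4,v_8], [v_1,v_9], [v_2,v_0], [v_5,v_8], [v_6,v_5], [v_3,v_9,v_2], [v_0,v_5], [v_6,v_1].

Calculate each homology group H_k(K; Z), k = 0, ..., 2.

Take the total order v_0 < v_1 < v_2 < v_3 < v_4 < v_5 < v_6 < v_7 < v_8 < v_9 on the vertex set. Then K (dimension 2) consists of the simplices:

  0-simplices (10): [v_0], [v_1], [v_2], [v_3], [v_4], [v_5], [v_6], [v_7], [v_8], [v_9]
  1-simplices (14): [v_0,v_1], [v_0,v_2], [v_0,v_5], [v_0,v_7], [v_1,v_6], [v_1,v_7], [v_1,v_9], [v_2,v_3], [v_2,v_9], [v_3,v_4], [v_3,v_9], [v_4,v_8], [v_5,v_6], [v_5,v_8]
  2-simplices (2): [v_0,v_1,v_7], [v_2,v_3,v_9]

giving chain groups C_0 ≅ Z^10, C_1 ≅ Z^14, C_2 ≅ Z^2.

∂_1: C_1 → C_0 sends each edge [p,q] (with p < q) to q − p.
The 10×14 boundary matrix has rank 9 and Smith normal form diag(1,1,1,1,1,1,1,1,1).

∂_2: C_2 → C_1 sends each 2-simplex [p,q,r] to [q,r] − [p,r] + [p,q]. For instance
  ∂[v_2,v_3,v_9] = [v_3,v_9] − [v_2,v_9] + [v_2,v_3],
  ∂[v_0,v_1,v_7] = [v_1,v_7] − [v_0,v_7] + [v_0,v_1].
This gives a 14×2 integer matrix of rank 2; reducing to Smith normal form yields diagonal entries (1,1).

Reading off H_k = ker ∂_k / im ∂_{k+1}:

  H_0: rank C_0 − rank ∂_1 = 10 − 9 = 1, and the invariant factors of ∂_1 are all 1, so H_0 = Z.
  H_1: rank ker ∂_1 − rank ∂_2 = (14 − 9) − 2 = 3, and the invariant factors of ∂_2 are all 1, so H_1 = Z^3.
  H_2: rank ker ∂_2 − rank ∂_3 = (2 − 2) − 0 = 0, and there is no ∂_3, so H_2 = 0.

H_0 = Z,  H_1 = Z^3,  H_2 = 0.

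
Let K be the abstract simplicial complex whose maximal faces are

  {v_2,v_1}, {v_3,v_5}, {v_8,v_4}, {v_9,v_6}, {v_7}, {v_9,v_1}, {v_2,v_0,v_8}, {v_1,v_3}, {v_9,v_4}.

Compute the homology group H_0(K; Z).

H_0 = Z^2.

We work with the vertex ordering v_0 < v_1 < v_2 < v_3 < v_4 < v_5 < v_6 < v_7 < v_8 < v_9. The simplices of K, each written with vertices in increasing order, are:

  0-simplices (10): [v_0], [v_1], [v_2], [v_3], [v_4], [v_5], [v_6], [v_7], [v_8], [v_9]
  1-simplices (10): [v_0,v_2], [v_0,v_8], [v_1,v_2], [v_1,v_3], [v_1,v_9], [v_2,v_8], [v_3,v_5], [v_4,v_8], [v_4,v_9], [v_6,v_9]
  2-simplices (1): [v_0,v_2,v_8]

so the chain groups are C_0 ≅ Z^10, C_1 ≅ Z^10, C_2 ≅ Z^1.

∂_1: C_1 → C_0 is given by ∂[p,q] = [q] − [p].
The 10×10 boundary matrix has rank 8 and Smith normal form diag(1,1,1,1,1,1,1,1).

The boundary map ∂_2: C_2 → C_1 maps a triangle to the signed sum of its edges. For instance
  ∂[v_0,v_2,v_8] = [v_2,v_8] − [v_0,v_8] + [v_0,v_2].
As a 10×1 matrix over Z this has rank 1, with invariant factors (1).

Now H_k = ker ∂_k / im ∂_{k+1}, so:

  H_0: rank C_0 − rank ∂_1 = 10 − 8 = 2, and the invariant factors of ∂_1 are all 1, so H_0 ≅ Z^2.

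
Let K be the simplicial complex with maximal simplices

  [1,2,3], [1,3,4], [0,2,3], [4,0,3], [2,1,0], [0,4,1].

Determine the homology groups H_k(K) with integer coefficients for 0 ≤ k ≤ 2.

Order the vertices as 0 < 1 < 2 < 3 < 4. Listing each simplex with vertices in this order, K has dimension 2 with simplices:

  0-simplices (5): [0], [1], [2], [3], [4]
  1-simplices (9): [0,1], [0,2], [0,3], [0,4], [1,2], [1,3], [1,4], [2,3], [3,4]
  2-simplices (6): [0,1,2], [0,1,4], [0,2,3], [0,3,4], [1,2,3], [1,3,4]

giving chain groups C_0 ≅ Z^5, C_1 ≅ Z^9, C_2 ≅ Z^6.

∂_1: C_1 → C_0 maps an edge to its endpoints' difference, ∂[p,q] = q − p.
This gives a 5×9 integer matrix of rank 4; reducing to Smith normal form yields diagonal entries (1,1,1,1).

Boundary ∂_2: C_2 → C_1 sends each 2-simplex [p,q,r] to [q,r] − [p,r] + [p,q]. For instance
  ∂[0,3,4] = [3,4] − [0,4] + [0,3],
  ∂[1,3,4] = [3,4] − [1,4] + [1,3].
The resulting 9×6 matrix has rank 5, and its Smith normal form has invariant factors (1,1,1,1,1).

Computing H_k = (kernel of ∂_k) / (image of ∂_{k+1}):

  H_0: rank C_0 − rank ∂_1 = 5 − 4 = 1, and the invariant factors of ∂_1 are all 1, so H_0 = Z.
  H_1: rank ker ∂_1 − rank ∂_2 = (9 − 4) − 5 = 0, and the invariant factors of ∂_2 are all 1, so H_1 = 0.
  H_2: rank ker ∂_2 − rank ∂_3 = (6 − 5) − 0 = 1, and there is no ∂_3, so H_2 = Z.

(K is a triangulation of the 2-sphere S^2.)

H_0 = Z,  H_1 = 0,  H_2 = Z.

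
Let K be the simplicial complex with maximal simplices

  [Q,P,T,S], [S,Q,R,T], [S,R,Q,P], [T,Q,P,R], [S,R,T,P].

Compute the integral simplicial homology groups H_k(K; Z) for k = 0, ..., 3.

H_0 ≅ Z,  H_1 = 0,  H_2 = 0,  H_3 ≅ Z.

Fix the vertex order P < Q < R < S < T and write every simplex with vertices in increasing order. Then dim K = 3 and the simplices of K are:

  0-simplices (5): P, Q, R, S, T
  1-simplices (10): PQ, PR, PS, PT, QR, QS, QT, RS, RT, ST
  2-simplices (10): PQR, PQS, PQT, PRS, PRT, PST, QRS, QRT, QST, RST
  3-simplices (5): PQRS, PQRT, PQST, PRST, QRST

so the chain groups are C_0 ≅ Z^5, C_1 ≅ Z^10, C_2 ≅ Z^10, C_3 ≅ Z^5.

∂_1: C_1 → C_0 is given by ∂[p,q] = [q] − [p].
This gives a 5×10 integer matrix of rank 4; reducing to Smith normal form yields diagonal entries (1,1,1,1).

Boundary ∂_2: C_2 → C_1 acts by ∂[p,q,r] = [q,r] − [p,r] + [p,q]. For instance
  ∂PRT = RT − PT + PR,
  ∂PST = ST − PT + PS.
The resulting 10×10 matrix has rank 6, and its Smith normal form has invariant factors (1,1,1,1,1,1).

∂_3: C_3 → C_2 sends each 3-simplex σ to the alternating sum Σ_i (−1)^i (σ with its i-th vertex removed). For instance
  ∂PQST = QST − PST + PQT − PQS,
  ∂PQRT = QRT − PRT + PQT − PQR.
The resulting 10×5 matrix has rank 4, and its Smith normal form has invariant factors (1,1,1,1).

Reading off H_k = ker ∂_k / im ∂_{k+1}:

  H_0: rank C_0 − rank ∂_1 = 5 − 4 = 1, and the invariant factors of ∂_1 are all 1, so H_0 = Z.
  H_1: rank ker ∂_1 − rank ∂_2 = (10 − 4) − 6 = 0, and the invariant factors of ∂_2 are all 1, so H_1 = 0.
  H_2: rank ker ∂_2 − rank ∂_3 = (10 − 6) − 4 = 0, and the invariant factors of ∂_3 are all 1, so H_2 = 0.
  H_3: rank ker ∂_3 − rank ∂_4 = (5 − 4) − 0 = 1, and there is no ∂_4, so H_3 = Z.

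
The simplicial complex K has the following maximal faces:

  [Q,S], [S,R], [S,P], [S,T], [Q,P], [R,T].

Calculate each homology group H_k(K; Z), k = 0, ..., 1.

H_0 ≅ Z,  H_1 ≅ Z^2.

We work with the vertex ordering P < Q < R < S < T. The simplices of K, each written with vertices in increasing order, are:

  0-simplices (5): P, Q, R, S, T
  1-simplices (6): PQ, PS, QS, RS, RT, ST

so the chain groups are C_0 ≅ Z^5, C_1 ≅ Z^6.

∂_1: C_1 → C_0 maps an edge to its endpoints' difference, ∂[p,q] = q − p. For instance
  ∂RS = S − R.
The resulting 5×6 matrix has rank 4, and its Smith normal form has invariant factors (1,1,1,1).

From H_k ≅ ker(∂_k) / im(∂_{k+1}) we obtain:

  H_0: rank C_0 − rank ∂_1 = 5 − 4 = 1, and the invariant factors of ∂_1 are all 1, so H_0 ≅ Z.
  H_1: rank ker ∂_1 − rank ∂_2 = (6 − 4) − 0 = 2, and there is no ∂_2, so H_1 ≅ Z^2.

As a check, the Euler characteristic is 5 − 6 = -1, which agrees with 1 − 2 = -1.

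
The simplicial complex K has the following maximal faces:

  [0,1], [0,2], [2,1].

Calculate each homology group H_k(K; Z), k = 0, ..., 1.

H_0 ≅ Z,  H_1 ≅ Z.

K has 3 vertices, 3 edges.
rank ∂_0 = 0, rank ∂_1 = 2 ⇒ b_0 = 3 − 0 − 2 = 1; all invariant factors of ∂_1 are 1 so no torsion. So H_0 = Z.
rank ∂_1 = 2, rank ∂_2 = 0 ⇒ b_1 = 3 − 2 − 0 = 1. So H_1 = Z.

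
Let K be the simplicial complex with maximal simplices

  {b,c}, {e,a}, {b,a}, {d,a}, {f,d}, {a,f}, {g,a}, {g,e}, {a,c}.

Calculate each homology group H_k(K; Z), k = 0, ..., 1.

We work with the vertex ordering a < b < c < d < e < f < g. The simplices of K, each written with vertices in increasing order, are:

  0-simplices (7): a, b, c, d, e, f, g
  1-simplices (9): ab, ac, ad, ae, af, ag, bc, df, eg

so the chain groups are C_0 ≅ Z^7, C_1 ≅ Z^9.

Boundary ∂_1: C_1 → C_0 is given by ∂[p,q] = [q] − [p].
This gives a 7×9 integer matrix of rank 6; reducing to Smith normal form yields diagonal entries (1,1,1,1,1,1).

Computing H_k = (kernel of ∂_k) / (image of ∂_{k+1}):

  H_0: rank C_0 − rank ∂_1 = 7 − 6 = 1, and the invariant factors of ∂_1 are all 1, so H_0 ≅ Z.
  H_1: rank ker ∂_1 − rank ∂_2 = (9 − 6) − 0 = 3, and there is no ∂_2, so H_1 ≅ Z^3.

As a check, the Euler characteristic is 7 − 9 = -2, which agrees with 1 − 3 = -2.
(K is a triangulation of a wedge of 3 circles.)

H_0 ≅ Z,  H_1 ≅ Z^3.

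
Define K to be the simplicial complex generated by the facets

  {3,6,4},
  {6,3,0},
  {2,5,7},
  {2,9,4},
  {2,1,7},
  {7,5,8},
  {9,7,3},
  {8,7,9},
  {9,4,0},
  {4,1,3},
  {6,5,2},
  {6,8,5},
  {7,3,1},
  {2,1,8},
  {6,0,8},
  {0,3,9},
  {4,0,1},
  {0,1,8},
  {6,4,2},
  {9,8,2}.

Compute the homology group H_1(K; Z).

H_1 ≅ Z ⊕ Z/2.

Take the total order 0 < 1 < 2 < 3 < 4 < 5 < 6 < 7 < 8 < 9 on the vertex set. Then K (dimension 2) consists of the simplices:

  0-simplices (10): [0], [1], [2], [3], [4], [5], [6], [7], [8], [9]
  1-simplices (30): (30 of them)
  2-simplices (20): (20 of them)

giving chain groups C_0 ≅ Z^10, C_1 ≅ Z^30, C_2 ≅ Z^20.

∂_1: C_1 → C_0 sends each edge [p,q] (with p < q) to q − p.
As a 10×30 matrix over Z this has rank 9, with invariant factors (1,1,1,1,1,1,1,1,1).

The boundary map ∂_2: C_2 → C_1 sends each 2-simplex [p,q,r] to [q,r] − [p,r] + [p,q]. For instance
  ∂[2,4,9] = [4,9] − [2,9] + [2,4],
  ∂[0,3,6] = [3,6] − [0,6] + [0,3].
As a 30×20 matrix over Z this has rank 20, with invariant factors (1,1,1,1,1,1,1,1,1,1,1,1,1,1,1,1,1,1,1,2).

From H_k ≅ ker(∂_k) / im(∂_{k+1}) we obtain:

  H_1: rank ker ∂_1 − rank ∂_2 = (30 − 9) − 20 = 1, and ∂_2 has invariant factor 2 > 1, so H_1 ≅ Z ⊕ Z/2.

(K is a triangulation of the Klein bottle.)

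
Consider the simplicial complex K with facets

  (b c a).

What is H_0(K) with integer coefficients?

H_0 = Z.

K has 3 vertices, 3 edges, 1 triangle.
rank ∂_0 = 0, rank ∂_1 = 2 ⇒ b_0 = 3 − 0 − 2 = 1; all invariant factors of ∂_1 are 1 so no torsion. So H_0 = Z.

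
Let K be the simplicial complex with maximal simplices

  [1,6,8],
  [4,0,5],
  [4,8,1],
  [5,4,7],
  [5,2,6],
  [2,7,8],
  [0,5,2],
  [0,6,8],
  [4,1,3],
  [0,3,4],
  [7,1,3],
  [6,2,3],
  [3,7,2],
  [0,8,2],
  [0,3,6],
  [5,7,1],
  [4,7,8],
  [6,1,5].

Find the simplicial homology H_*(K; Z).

H_0 = Z,  H_1 = Z ⊕ Z/2Z,  H_2 = 0.

We work with the vertex ordering 0 < 1 < 2 < 3 < 4 < 5 < 6 < 7 < 8. The simplices of K, each written with vertices in increasing order, are:

  0-simplices (9): [0], [1], [2], [3], [4], [5], [6], [7], [8]
  1-simplices (27): (27 of them)
  2-simplices (18): [0,2,5], [0,2,8], [0,3,4], [0,3,6], [0,4,5], [0,6,8], [1,3,4], [1,3,7], [1,4,8], [1,5,6], [1,5,7], [1,6,8], [2,3,6], [2,3,7], [2,5,6], [2,7,8], [4,5,7], [4,7,8]

Hence C_0 ≅ Z^9, C_1 ≅ Z^27, C_2 ≅ Z^18.

∂_1: C_1 → C_0 is given by ∂[p,q] = [q] − [p]. For instance
  ∂[2,5] = [5] − [2].
As a 9×27 matrix over Z this has rank 8, with invariant factors (1,1,1,1,1,1,1,1).

Boundary ∂_2: C_2 → C_1 sends each 2-simplex [p,q,r] to [q,r] − [p,r] + [p,q]. For instance
  ∂[0,2,8] = [2,8] − [0,8] + [0,2],
  ∂[2,3,7] = [3,7] − [2,7] + [2,3].
This gives a 27×18 integer matrix of rank 18; reducing to Smith normal form yields diagonal entries (1,1,1,1,1,1,1,1,1,1,1,1,1,1,1,1,1,2).

Computing H_k = (kernel of ∂_k) / (image of ∂_{k+1}):

  H_0: rank C_0 − rank ∂_1 = 9 − 8 = 1, and the invariant factors of ∂_1 are all 1, so H_0 = Z.
  H_1: rank ker ∂_1 − rank ∂_2 = (27 − 8) − 18 = 1, and ∂_2 has invariant factor 2 > 1, so H_1 = Z ⊕ Z/2Z.
  H_2: rank ker ∂_2 − rank ∂_3 = (18 − 18) − 0 = 0, and there is no ∂_3, so H_2 = 0.

As a check, the Euler characteristic is 9 − 27 + 18 = 0, which agrees with 1 − 1 + 0 = 0.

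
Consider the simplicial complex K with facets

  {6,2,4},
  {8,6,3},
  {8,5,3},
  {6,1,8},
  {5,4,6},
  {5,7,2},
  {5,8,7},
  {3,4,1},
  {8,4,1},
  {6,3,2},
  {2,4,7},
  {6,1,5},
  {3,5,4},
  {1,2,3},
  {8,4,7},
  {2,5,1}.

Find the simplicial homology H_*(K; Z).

Fix the vertex order 1 < 2 < 3 < 4 < 5 < 6 < 7 < 8 and write every simplex with vertices in increasing order. Then dim K = 2 and the simplices of K are:

  0-simplices (8): [1], [2], [3], [4], [5], [6], [7], [8]
  1-simplices (24): (24 of them)
  2-simplices (16): [1,2,3], [1,2,5], [1,3,4], [1,4,8], [1,5,6], [1,6,8], [2,3,6], [2,4,6], [2,4,7], [2,5,7], [3,4,5], [3,5,8], [3,6,8], [4,5,6], [4,7,8], [5,7,8]

Hence C_0 ≅ Z^8, C_1 ≅ Z^24, C_2 ≅ Z^16.

Boundary ∂_1: C_1 → C_0 maps an edge to its endpoints' difference, ∂[p,q] = q − p. For instance
  ∂[1,2] = [2] − [1].
The 8×24 boundary matrix has rank 7 and Smith normal form diag(1,1,1,1,1,1,1).

Boundary ∂_2: C_2 → C_1 maps a triangle to the signed sum of its edges. For instance
  ∂[2,5,7] = [5,7] − [2,7] + [2,5],
  ∂[4,7,8] = [7,8] − [4,8] + [4,7].
As a 24×16 matrix over Z this has rank 15, with invariant factors (1,1,1,1,1,1,1,1,1,1,1,1,1,1,1).

Computing H_k = (kernel of ∂_k) / (image of ∂_{k+1}):

  H_0: rank C_0 − rank ∂_1 = 8 − 7 = 1, and the invariant factors of ∂_1 are all 1, so H_0 ≅ Z.
  H_1: rank ker ∂_1 − rank ∂_2 = (24 − 7) − 15 = 2, and the invariant factors of ∂_2 are all 1, so H_1 ≅ Z^2.
  H_2: rank ker ∂_2 − rank ∂_3 = (16 − 15) − 0 = 1, and there is no ∂_3, so H_2 ≅ Z.

As a check, the Euler characteristic is 8 − 24 + 16 = 0, which agrees with 1 − 2 + 1 = 0.
(K is a triangulation of the torus T^2.)

H_0 ≅ Z,  H_1 ≅ Z^2,  H_2 ≅ Z.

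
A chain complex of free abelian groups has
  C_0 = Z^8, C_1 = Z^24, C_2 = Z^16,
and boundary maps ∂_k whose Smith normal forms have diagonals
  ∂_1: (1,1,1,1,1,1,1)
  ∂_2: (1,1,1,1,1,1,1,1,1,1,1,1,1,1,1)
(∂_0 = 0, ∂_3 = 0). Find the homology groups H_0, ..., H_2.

H_0 = Z,  H_1 = Z^2,  H_2 = Z.

H_0: b_0 = 8 − 0 − 7 = 1; torsion from ∂_1 factors > 1: none. So H_0 = Z.
H_1: b_1 = 24 − 7 − 15 = 2; torsion from ∂_2 factors > 1: none. So H_1 = Z^2.
H_2: b_2 = 16 − 15 − 0 = 1; torsion from ∂_3 factors > 1: none. So H_2 = Z.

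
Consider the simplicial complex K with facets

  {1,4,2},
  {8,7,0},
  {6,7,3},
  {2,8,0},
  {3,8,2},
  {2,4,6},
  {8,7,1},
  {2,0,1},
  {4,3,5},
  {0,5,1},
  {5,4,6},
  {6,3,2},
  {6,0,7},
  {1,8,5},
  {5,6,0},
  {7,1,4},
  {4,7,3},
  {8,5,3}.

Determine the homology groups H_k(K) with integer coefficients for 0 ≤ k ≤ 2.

H_0 ≅ Z,  H_1 ≅ Z ⊕ Z/2,  H_2 = 0.

Take the total order 0 < 1 < 2 < 3 < 4 < 5 < 6 < 7 < 8 on the vertex set. Then K (dimension 2) consists of the simplices:

  0-simplices (9): [0], [1], [2], [3], [4], [5], [6], [7], [8]
  1-simplices (27): (27 of them)
  2-simplices (18): [0,1,2], [0,1,5], [0,2,8], [0,5,6], [0,6,7], [0,7,8], [1,2,4], [1,4,7], [1,5,8], [1,7,8], [2,3,6], [2,3,8], [2,4,6], [3,4,5], [3,4,7], [3,5,8], [3,6,7], [4,5,6]

so the chain groups are C_0 ≅ Z^9, C_1 ≅ Z^27, C_2 ≅ Z^18.

∂_1: C_1 → C_0 is given by ∂[p,q] = [q] − [p].
As a 9×27 matrix over Z this has rank 8, with invariant factors (1,1,1,1,1,1,1,1).

∂_2: C_2 → C_1 sends each 2-simplex [p,q,r] to [q,r] − [p,r] + [p,q]. For instance
  ∂[2,4,6] = [4,6] − [2,6] + [2,4],
  ∂[3,6,7] = [6,7] − [3,7] + [3,6].
The resulting 27×18 matrix has rank 18, and its Smith normal form has invariant factors (1,1,1,1,1,1,1,1,1,1,1,1,1,1,1,1,1,2).

Now H_k = ker ∂_k / im ∂_{k+1}, so:

  H_0: rank C_0 − rank ∂_1 = 9 − 8 = 1, and the invariant factors of ∂_1 are all 1, so H_0 = Z.
  H_1: rank ker ∂_1 − rank ∂_2 = (27 − 8) − 18 = 1, and ∂_2 has invariant factor 2 > 1, so H_1 = Z ⊕ Z/2.
  H_2: rank ker ∂_2 − rank ∂_3 = (18 − 18) − 0 = 0, and there is no ∂_3, so H_2 = 0.

(K is a triangulation of the Klein bottle.)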